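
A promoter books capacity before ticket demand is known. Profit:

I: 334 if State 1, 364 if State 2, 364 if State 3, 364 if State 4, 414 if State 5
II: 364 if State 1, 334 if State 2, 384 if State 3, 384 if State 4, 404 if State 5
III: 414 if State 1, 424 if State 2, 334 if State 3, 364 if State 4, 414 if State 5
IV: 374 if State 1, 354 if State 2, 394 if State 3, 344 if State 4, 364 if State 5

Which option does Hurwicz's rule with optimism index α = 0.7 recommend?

I: 0.7·414 + 0.3·334 = 390
II: 0.7·404 + 0.3·334 = 383
III: 0.7·424 + 0.3·334 = 397
IV: 0.7·394 + 0.3·344 = 379
Highest Hurwicz score = 397 → III.

III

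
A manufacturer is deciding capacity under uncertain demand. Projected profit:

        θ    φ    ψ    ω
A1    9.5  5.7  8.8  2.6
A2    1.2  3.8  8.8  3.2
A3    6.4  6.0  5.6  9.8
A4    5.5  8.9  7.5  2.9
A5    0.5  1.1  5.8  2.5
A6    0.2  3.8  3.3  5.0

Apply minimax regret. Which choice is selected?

Column bests: θ=9.5, φ=8.9, ψ=8.8, ω=9.8.
A1 regrets: 0.0, 3.2, 0.0, 7.2 → max 7.2
A2 regrets: 8.3, 5.1, 0.0, 6.6 → max 8.3
A3 regrets: 3.1, 2.9, 3.2, 0.0 → max 3.2
A4 regrets: 4.0, 0.0, 1.3, 6.9 → max 6.9
A5 regrets: 9.0, 7.8, 3.0, 7.3 → max 9.0
A6 regrets: 9.3, 5.1, 5.5, 4.8 → max 9.3
Smallest max regret = 3.2 → A3.

A3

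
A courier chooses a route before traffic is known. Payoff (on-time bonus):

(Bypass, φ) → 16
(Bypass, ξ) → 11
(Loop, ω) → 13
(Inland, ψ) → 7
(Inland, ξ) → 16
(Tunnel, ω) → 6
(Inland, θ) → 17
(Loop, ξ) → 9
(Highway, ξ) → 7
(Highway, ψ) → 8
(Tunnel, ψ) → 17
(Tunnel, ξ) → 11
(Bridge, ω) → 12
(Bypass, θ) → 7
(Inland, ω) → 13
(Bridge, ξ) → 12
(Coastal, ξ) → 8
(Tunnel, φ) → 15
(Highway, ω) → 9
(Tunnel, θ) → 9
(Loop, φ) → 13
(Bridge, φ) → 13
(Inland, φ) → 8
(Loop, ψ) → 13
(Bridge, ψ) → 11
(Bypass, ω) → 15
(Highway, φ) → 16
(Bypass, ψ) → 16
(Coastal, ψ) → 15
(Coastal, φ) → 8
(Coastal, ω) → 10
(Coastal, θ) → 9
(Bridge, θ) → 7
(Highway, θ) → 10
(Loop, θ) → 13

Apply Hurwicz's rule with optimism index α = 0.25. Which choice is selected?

Highway: 0.25·16 + 0.75·7 = 9.25
Bridge: 0.25·13 + 0.75·7 = 8.5
Inland: 0.25·17 + 0.75·7 = 9.5
Tunnel: 0.25·17 + 0.75·6 = 8.75
Coastal: 0.25·15 + 0.75·8 = 9.75
Bypass: 0.25·16 + 0.75·7 = 9.25
Loop: 0.25·13 + 0.75·9 = 10
Highest Hurwicz score = 10 → Loop.

Loop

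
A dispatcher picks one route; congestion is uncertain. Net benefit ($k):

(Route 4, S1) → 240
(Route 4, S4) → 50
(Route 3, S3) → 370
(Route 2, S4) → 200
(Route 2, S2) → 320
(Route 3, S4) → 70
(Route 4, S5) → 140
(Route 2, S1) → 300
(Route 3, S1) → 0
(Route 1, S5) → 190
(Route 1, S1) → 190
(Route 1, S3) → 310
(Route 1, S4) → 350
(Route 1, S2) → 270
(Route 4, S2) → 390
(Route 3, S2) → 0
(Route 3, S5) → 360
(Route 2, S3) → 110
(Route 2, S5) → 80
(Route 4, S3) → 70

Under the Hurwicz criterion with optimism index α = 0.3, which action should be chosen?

Route 1

Route 1: 0.3·350 + 0.7·190 = 238
Route 2: 0.3·320 + 0.7·80 = 152
Route 3: 0.3·370 + 0.7·0 = 111
Route 4: 0.3·390 + 0.7·50 = 152
Highest Hurwicz score = 238 → Route 1.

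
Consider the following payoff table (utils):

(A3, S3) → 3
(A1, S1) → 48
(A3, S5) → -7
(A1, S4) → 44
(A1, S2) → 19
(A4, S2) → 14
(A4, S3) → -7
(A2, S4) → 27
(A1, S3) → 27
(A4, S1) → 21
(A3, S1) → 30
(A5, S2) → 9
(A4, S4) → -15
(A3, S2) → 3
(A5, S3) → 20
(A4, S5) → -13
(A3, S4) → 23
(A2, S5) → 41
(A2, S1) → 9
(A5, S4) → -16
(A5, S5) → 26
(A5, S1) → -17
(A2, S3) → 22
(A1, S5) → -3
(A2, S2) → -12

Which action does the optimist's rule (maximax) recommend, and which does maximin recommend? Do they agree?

Row maxima: A1=48, A2=41, A3=30, A4=21, A5=26
Best best-case = 48 → A1.
Row minima: A1=-3, A2=-12, A3=-7, A4=-15, A5=-17
Best worst-case = -3 → A1.

maximax → A1; maximin → A1 (agree)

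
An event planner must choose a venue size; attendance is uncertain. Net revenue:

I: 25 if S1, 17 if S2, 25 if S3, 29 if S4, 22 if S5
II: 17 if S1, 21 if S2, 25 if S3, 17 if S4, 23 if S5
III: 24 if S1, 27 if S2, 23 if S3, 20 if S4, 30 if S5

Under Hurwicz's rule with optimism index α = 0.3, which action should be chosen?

I: 0.3·29 + 0.7·17 = 20.6
II: 0.3·25 + 0.7·17 = 19.4
III: 0.3·30 + 0.7·20 = 23
Highest Hurwicz score = 23 → III.

III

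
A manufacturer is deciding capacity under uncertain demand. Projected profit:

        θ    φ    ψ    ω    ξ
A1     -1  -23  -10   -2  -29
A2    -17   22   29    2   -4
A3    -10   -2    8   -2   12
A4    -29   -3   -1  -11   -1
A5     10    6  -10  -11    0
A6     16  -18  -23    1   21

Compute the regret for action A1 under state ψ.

Best payoff under ψ is 29.
Regret = 29 − (-10) = 39.

39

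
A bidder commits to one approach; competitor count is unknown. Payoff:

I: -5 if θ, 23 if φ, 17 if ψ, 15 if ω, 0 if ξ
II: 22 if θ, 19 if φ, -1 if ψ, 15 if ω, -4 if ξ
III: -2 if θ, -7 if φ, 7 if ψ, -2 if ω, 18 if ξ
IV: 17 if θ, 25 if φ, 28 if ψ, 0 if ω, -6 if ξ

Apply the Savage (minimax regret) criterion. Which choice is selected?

Column bests: θ=22, φ=25, ψ=28, ω=15, ξ=18.
I regrets: 27, 2, 11, 0, 18 → max 27
II regrets: 0, 6, 29, 0, 22 → max 29
III regrets: 24, 32, 21, 17, 0 → max 32
IV regrets: 5, 0, 0, 15, 24 → max 24
Smallest max regret = 24 → IV.

IV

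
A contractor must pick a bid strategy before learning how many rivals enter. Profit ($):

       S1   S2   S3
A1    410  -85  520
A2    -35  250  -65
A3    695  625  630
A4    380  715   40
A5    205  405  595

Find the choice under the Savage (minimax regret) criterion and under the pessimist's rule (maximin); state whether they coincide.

Column bests: S1=695, S2=715, S3=630.
A1 regrets: 285, 800, 110 → max 800
A2 regrets: 730, 465, 695 → max 730
A3 regrets: 0, 90, 0 → max 90
A4 regrets: 315, 0, 590 → max 590
A5 regrets: 490, 310, 35 → max 490
Smallest max regret = 90 → A3.
Row minima: A1=-85, A2=-65, A3=625, A4=40, A5=205
Best worst-case = 625 → A3.

minimax regret → A3; maximin → A3 (agree)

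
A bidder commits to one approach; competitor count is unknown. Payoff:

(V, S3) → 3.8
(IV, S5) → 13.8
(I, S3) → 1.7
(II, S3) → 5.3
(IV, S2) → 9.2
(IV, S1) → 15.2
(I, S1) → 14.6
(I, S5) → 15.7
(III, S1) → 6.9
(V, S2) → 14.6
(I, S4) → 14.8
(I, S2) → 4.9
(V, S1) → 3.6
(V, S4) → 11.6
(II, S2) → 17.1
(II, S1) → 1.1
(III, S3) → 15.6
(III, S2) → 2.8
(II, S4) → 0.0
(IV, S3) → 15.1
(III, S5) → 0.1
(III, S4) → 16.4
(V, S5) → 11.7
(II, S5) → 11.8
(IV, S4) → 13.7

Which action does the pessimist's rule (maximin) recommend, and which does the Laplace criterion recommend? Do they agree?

Row minima: I=1.7, II=0.0, III=0.1, IV=9.2, V=3.6
Best worst-case = 9.2 → IV.
Row averages: I=10.34, II=7.06, III=8.36, IV=13.4, V=9.06
Highest average = 13.4 → IV.

maximin → IV; laplace → IV (agree)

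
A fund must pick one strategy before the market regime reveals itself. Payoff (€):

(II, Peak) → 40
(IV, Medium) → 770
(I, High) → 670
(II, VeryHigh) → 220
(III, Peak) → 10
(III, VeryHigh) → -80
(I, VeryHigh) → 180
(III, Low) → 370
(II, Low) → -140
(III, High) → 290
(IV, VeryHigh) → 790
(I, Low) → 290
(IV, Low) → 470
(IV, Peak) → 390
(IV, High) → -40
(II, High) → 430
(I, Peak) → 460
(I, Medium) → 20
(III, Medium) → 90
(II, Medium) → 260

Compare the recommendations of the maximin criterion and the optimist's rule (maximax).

Row minima: I=20, II=-140, III=-80, IV=-40
Best worst-case = 20 → I.
Row maxima: I=670, II=430, III=370, IV=790
Best best-case = 790 → IV.

maximin → I; maximax → IV (disagree)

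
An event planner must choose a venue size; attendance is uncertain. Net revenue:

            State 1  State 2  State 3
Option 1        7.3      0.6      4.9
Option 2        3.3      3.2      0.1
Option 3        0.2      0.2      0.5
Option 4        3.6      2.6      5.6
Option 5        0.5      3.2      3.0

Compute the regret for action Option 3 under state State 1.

Best payoff under State 1 is 7.3.
Regret = 7.3 − 0.2 = 7.1.

7.1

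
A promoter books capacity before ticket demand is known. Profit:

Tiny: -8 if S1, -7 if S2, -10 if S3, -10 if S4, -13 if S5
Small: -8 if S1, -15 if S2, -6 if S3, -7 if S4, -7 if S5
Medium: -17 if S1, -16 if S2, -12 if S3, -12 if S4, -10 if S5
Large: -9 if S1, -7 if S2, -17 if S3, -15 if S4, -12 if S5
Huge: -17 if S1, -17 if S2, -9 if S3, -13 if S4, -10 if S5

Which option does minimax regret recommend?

Column bests: S1=-8, S2=-7, S3=-6, S4=-7, S5=-7.
Tiny regrets: 0, 0, 4, 3, 6 → max 6
Small regrets: 0, 8, 0, 0, 0 → max 8
Medium regrets: 9, 9, 6, 5, 3 → max 9
Large regrets: 1, 0, 11, 8, 5 → max 11
Huge regrets: 9, 10, 3, 6, 3 → max 10
Smallest max regret = 6 → Tiny.

Tiny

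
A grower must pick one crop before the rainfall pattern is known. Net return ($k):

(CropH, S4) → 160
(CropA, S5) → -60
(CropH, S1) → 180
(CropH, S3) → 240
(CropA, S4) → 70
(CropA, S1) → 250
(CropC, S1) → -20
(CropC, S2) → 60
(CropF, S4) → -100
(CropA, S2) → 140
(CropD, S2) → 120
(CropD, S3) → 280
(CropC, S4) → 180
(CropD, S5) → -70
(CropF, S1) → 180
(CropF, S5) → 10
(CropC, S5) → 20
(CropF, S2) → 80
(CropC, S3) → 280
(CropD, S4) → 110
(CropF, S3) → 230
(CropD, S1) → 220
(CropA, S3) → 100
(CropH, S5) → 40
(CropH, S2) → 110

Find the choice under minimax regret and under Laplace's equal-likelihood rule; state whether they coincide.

Column bests: S1=250, S2=140, S3=280, S4=180, S5=40.
CropH regrets: 70, 30, 40, 20, 0 → max 70
CropD regrets: 30, 20, 0, 70, 110 → max 110
CropA regrets: 0, 0, 180, 110, 100 → max 180
CropF regrets: 70, 60, 50, 280, 30 → max 280
CropC regrets: 270, 80, 0, 0, 20 → max 270
Smallest max regret = 70 → CropH.
Row averages: CropH=146, CropD=132, CropA=100, CropF=80, CropC=104
Highest average = 146 → CropH.

minimax regret → CropH; laplace → CropH (agree)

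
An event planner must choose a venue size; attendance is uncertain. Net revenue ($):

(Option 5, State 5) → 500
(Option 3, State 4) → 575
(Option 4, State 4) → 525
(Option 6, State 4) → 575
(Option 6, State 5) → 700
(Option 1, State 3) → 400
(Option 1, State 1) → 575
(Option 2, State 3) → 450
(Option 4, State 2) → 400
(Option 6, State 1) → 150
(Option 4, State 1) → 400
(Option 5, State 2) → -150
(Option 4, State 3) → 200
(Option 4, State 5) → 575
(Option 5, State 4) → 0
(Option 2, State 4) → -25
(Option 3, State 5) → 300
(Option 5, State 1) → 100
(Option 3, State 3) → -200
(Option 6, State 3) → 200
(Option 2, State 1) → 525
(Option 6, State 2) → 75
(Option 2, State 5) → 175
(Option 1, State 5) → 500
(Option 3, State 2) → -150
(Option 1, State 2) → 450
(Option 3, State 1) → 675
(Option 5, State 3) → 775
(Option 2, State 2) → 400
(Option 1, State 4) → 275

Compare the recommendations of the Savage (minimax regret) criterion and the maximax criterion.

Column bests: State 1=675, State 2=450, State 3=775, State 4=575, State 5=700.
Option 1 regrets: 100, 0, 375, 300, 200 → max 375
Option 2 regrets: 150, 50, 325, 600, 525 → max 600
Option 3 regrets: 0, 600, 975, 0, 400 → max 975
Option 4 regrets: 275, 50, 575, 50, 125 → max 575
Option 5 regrets: 575, 600, 0, 575, 200 → max 600
Option 6 regrets: 525, 375, 575, 0, 0 → max 575
Smallest max regret = 375 → Option 1.
Row maxima: Option 1=575, Option 2=525, Option 3=675, Option 4=575, Option 5=775, Option 6=700
Best best-case = 775 → Option 5.

minimax regret → Option 1; maximax → Option 5 (disagree)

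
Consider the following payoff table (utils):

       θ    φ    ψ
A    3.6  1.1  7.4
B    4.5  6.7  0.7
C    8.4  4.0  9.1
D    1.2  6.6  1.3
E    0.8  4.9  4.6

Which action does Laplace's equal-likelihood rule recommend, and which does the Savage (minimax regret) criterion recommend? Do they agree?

laplace → C; minimax regret → C (agree)

Row averages: A=121/30, B=119/30, C=43/6, D=91/30, E=103/30
Highest average = 43/6 → C.
Column bests: θ=8.4, φ=6.7, ψ=9.1.
A regrets: 4.8, 5.6, 1.7 → max 5.6
B regrets: 3.9, 0.0, 8.4 → max 8.4
C regrets: 0.0, 2.7, 0.0 → max 2.7
D regrets: 7.2, 0.1, 7.8 → max 7.8
E regrets: 7.6, 1.8, 4.5 → max 7.6
Smallest max regret = 2.7 → C.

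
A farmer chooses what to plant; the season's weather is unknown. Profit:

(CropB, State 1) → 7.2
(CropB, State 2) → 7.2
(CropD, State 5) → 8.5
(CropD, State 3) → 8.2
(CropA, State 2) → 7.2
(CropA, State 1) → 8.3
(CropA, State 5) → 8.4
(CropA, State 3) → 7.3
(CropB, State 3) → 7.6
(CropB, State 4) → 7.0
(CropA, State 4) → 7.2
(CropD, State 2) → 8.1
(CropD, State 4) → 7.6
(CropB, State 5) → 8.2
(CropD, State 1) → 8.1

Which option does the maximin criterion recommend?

CropD

Row minima: CropD=7.6, CropB=7.0, CropA=7.2
Best worst-case = 7.6 → CropD.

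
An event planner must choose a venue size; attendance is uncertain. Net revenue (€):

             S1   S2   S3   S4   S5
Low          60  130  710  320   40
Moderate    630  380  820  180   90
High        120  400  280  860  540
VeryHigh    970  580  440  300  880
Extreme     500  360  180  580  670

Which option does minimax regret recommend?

VeryHigh

Column bests: S1=970, S2=580, S3=820, S4=860, S5=880.
Low regrets: 910, 450, 110, 540, 840 → max 910
Moderate regrets: 340, 200, 0, 680, 790 → max 790
High regrets: 850, 180, 540, 0, 340 → max 850
VeryHigh regrets: 0, 0, 380, 560, 0 → max 560
Extreme regrets: 470, 220, 640, 280, 210 → max 640
Smallest max regret = 560 → VeryHigh.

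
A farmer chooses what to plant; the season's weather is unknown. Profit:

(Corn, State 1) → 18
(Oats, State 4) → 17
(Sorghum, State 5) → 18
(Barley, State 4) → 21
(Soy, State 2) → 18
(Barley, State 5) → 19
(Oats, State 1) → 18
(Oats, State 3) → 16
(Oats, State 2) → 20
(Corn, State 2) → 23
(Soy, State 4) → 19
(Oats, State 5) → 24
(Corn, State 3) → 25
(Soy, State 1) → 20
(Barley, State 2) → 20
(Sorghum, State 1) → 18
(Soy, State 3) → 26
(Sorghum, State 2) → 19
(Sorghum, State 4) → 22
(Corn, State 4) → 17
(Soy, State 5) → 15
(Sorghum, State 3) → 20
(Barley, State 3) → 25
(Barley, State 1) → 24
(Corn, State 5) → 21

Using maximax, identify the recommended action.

Row maxima: Sorghum=22, Corn=25, Oats=24, Barley=25, Soy=26
Best best-case = 26 → Soy.

Soy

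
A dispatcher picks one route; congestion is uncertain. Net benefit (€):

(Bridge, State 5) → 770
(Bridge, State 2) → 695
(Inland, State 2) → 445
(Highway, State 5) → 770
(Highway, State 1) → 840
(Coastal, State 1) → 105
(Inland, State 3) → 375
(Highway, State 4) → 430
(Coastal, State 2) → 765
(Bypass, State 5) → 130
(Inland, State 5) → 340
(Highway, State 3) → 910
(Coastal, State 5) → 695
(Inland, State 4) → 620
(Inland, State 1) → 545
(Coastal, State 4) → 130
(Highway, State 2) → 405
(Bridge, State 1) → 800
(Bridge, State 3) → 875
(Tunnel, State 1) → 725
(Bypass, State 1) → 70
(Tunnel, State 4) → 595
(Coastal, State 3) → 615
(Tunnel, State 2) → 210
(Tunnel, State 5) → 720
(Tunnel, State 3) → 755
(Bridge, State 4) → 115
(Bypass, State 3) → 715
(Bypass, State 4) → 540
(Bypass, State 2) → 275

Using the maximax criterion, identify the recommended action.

Highway

Row maxima: Bridge=875, Bypass=715, Coastal=765, Tunnel=755, Highway=910, Inland=620
Best best-case = 910 → Highway.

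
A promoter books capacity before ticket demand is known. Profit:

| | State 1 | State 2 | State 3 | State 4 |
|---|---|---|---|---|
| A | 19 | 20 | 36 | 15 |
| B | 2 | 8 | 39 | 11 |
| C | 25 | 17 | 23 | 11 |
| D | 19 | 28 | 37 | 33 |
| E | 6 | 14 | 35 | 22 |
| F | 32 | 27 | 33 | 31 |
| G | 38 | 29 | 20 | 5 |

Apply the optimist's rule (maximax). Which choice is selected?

B

Row maxima: A=36, B=39, C=25, D=37, E=35, F=33, G=38
Best best-case = 39 → B.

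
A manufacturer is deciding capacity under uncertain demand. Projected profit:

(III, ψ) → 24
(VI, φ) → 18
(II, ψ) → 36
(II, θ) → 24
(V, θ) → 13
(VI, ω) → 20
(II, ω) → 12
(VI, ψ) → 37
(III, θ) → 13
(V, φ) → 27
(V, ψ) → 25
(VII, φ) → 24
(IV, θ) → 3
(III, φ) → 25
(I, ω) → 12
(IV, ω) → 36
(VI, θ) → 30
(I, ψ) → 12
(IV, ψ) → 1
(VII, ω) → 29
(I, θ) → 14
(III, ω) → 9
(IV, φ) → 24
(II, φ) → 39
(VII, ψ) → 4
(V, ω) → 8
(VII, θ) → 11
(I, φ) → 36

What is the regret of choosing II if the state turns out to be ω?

Best payoff under ω is 36.
Regret = 36 − 12 = 24.

24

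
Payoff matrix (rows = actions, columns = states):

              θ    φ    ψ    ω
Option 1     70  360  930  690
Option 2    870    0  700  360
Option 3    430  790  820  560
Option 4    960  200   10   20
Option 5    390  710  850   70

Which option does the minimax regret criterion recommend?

Option 3

Column bests: θ=960, φ=790, ψ=930, ω=690.
Option 1 regrets: 890, 430, 0, 0 → max 890
Option 2 regrets: 90, 790, 230, 330 → max 790
Option 3 regrets: 530, 0, 110, 130 → max 530
Option 4 regrets: 0, 590, 920, 670 → max 920
Option 5 regrets: 570, 80, 80, 620 → max 620
Smallest max regret = 530 → Option 3.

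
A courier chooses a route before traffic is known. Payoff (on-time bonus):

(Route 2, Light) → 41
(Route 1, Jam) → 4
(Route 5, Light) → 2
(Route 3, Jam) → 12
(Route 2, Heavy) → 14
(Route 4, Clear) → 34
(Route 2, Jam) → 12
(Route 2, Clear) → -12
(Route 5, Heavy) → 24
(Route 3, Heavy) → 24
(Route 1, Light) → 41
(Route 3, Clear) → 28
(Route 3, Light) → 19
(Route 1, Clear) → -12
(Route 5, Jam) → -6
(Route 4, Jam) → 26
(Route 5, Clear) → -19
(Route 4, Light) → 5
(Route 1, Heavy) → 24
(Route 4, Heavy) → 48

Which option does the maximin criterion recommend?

Route 3

Row minima: Route 1=-12, Route 2=-12, Route 3=12, Route 4=5, Route 5=-19
Best worst-case = 12 → Route 3.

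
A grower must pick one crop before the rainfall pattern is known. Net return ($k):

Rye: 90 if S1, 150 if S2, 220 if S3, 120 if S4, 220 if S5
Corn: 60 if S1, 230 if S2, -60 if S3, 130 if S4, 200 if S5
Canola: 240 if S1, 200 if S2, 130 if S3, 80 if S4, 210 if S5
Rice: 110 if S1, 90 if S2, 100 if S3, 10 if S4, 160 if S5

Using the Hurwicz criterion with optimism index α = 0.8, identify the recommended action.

Canola

Rye: 0.8·220 + 0.2·90 = 194
Corn: 0.8·230 + 0.2·(-60) = 172
Canola: 0.8·240 + 0.2·80 = 208
Rice: 0.8·160 + 0.2·10 = 130
Highest Hurwicz score = 208 → Canola.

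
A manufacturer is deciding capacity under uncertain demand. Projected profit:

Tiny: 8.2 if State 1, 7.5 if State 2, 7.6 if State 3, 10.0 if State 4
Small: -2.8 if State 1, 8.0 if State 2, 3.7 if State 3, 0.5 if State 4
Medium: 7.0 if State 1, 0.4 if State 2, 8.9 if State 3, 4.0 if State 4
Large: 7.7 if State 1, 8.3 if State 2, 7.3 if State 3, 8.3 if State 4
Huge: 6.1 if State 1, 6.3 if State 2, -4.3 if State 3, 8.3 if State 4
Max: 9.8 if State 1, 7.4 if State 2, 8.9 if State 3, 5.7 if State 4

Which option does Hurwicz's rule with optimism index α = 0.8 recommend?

Tiny: 0.8·10.0 + 0.2·7.5 = 9.5
Small: 0.8·8.0 + 0.2·(-2.8) = 5.84
Medium: 0.8·8.9 + 0.2·0.4 = 7.2
Large: 0.8·8.3 + 0.2·7.3 = 8.1
Huge: 0.8·8.3 + 0.2·(-4.3) = 5.78
Max: 0.8·9.8 + 0.2·5.7 = 8.98
Highest Hurwicz score = 9.5 → Tiny.

Tiny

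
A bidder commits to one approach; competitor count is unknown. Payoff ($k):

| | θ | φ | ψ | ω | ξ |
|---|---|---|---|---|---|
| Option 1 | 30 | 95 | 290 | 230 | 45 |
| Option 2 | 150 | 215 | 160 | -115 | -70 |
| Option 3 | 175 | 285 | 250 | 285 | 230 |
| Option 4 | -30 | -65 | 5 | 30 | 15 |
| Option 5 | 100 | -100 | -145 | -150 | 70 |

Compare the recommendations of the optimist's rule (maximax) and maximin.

maximax → Option 1; maximin → Option 3 (disagree)

Row maxima: Option 1=290, Option 2=215, Option 3=285, Option 4=30, Option 5=100
Best best-case = 290 → Option 1.
Row minima: Option 1=30, Option 2=-115, Option 3=175, Option 4=-65, Option 5=-150
Best worst-case = 175 → Option 3.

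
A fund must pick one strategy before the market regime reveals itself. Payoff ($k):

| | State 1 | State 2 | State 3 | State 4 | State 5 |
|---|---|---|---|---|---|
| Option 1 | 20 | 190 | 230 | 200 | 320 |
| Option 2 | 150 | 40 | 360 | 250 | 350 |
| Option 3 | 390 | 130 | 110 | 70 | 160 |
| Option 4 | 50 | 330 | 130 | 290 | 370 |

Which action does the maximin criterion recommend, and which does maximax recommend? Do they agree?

Row minima: Option 1=20, Option 2=40, Option 3=70, Option 4=50
Best worst-case = 70 → Option 3.
Row maxima: Option 1=320, Option 2=360, Option 3=390, Option 4=370
Best best-case = 390 → Option 3.

maximin → Option 3; maximax → Option 3 (agree)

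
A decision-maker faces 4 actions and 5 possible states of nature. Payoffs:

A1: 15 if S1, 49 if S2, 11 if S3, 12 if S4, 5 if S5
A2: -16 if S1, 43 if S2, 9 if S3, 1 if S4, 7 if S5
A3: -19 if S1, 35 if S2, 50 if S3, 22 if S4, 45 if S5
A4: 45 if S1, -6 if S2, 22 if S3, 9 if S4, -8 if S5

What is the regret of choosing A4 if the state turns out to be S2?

55

Best payoff under S2 is 49.
Regret = 49 − (-6) = 55.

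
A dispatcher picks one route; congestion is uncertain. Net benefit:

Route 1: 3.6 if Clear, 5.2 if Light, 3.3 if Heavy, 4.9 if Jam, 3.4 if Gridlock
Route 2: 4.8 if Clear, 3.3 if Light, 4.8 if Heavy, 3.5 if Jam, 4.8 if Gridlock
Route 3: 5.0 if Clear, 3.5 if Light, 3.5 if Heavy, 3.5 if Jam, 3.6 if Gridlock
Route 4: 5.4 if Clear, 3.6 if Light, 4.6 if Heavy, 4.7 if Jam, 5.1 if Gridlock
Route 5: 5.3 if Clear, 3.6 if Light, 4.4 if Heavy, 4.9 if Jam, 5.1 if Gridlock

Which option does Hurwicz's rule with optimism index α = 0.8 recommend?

Route 4

Route 1: 0.8·5.2 + 0.2·3.3 = 4.82
Route 2: 0.8·4.8 + 0.2·3.3 = 4.5
Route 3: 0.8·5.0 + 0.2·3.5 = 4.7
Route 4: 0.8·5.4 + 0.2·3.6 = 5.04
Route 5: 0.8·5.3 + 0.2·3.6 = 4.96
Highest Hurwicz score = 5.04 → Route 4.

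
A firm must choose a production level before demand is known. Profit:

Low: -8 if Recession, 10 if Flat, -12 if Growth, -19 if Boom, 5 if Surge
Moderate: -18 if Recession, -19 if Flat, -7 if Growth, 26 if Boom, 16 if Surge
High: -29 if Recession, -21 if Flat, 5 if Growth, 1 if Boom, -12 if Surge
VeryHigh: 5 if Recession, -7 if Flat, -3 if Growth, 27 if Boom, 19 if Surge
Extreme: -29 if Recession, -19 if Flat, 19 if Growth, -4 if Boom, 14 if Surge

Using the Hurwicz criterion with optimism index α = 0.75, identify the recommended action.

VeryHigh

Low: 0.75·10 + 0.25·(-19) = 2.75
Moderate: 0.75·26 + 0.25·(-19) = 14.75
High: 0.75·5 + 0.25·(-29) = -3.5
VeryHigh: 0.75·27 + 0.25·(-7) = 18.5
Extreme: 0.75·19 + 0.25·(-29) = 7
Highest Hurwicz score = 18.5 → VeryHigh.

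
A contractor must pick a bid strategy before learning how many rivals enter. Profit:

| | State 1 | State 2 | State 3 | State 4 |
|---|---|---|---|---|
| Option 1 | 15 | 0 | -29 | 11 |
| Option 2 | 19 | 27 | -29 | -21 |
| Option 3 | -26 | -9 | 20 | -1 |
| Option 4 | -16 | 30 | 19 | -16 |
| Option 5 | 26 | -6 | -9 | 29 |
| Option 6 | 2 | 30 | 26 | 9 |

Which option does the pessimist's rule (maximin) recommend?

Option 6

Row minima: Option 1=-29, Option 2=-29, Option 3=-26, Option 4=-16, Option 5=-9, Option 6=2
Best worst-case = 2 → Option 6.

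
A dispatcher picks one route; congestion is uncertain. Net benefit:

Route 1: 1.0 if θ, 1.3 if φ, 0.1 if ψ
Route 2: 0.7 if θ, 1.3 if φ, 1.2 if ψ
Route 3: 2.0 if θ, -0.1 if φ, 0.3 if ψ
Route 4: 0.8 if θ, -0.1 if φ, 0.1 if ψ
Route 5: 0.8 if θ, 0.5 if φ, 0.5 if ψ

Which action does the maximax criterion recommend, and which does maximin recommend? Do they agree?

maximax → Route 3; maximin → Route 2 (disagree)

Row maxima: Route 1=1.3, Route 2=1.3, Route 3=2.0, Route 4=0.8, Route 5=0.8
Best best-case = 2.0 → Route 3.
Row minima: Route 1=0.1, Route 2=0.7, Route 3=-0.1, Route 4=-0.1, Route 5=0.5
Best worst-case = 0.7 → Route 2.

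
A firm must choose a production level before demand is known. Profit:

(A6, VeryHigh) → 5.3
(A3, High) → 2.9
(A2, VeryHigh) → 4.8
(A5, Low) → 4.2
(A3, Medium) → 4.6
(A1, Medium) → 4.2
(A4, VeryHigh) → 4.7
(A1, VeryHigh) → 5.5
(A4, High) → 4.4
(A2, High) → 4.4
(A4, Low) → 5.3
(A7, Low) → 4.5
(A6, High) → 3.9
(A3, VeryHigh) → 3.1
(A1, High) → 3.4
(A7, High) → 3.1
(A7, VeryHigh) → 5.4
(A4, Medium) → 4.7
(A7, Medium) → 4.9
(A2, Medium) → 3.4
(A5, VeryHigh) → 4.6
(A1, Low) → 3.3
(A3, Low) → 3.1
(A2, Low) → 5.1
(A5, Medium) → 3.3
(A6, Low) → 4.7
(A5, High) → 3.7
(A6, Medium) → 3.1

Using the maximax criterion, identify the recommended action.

A1

Row maxima: A1=5.5, A2=5.1, A3=4.6, A4=5.3, A5=4.6, A6=5.3, A7=5.4
Best best-case = 5.5 → A1.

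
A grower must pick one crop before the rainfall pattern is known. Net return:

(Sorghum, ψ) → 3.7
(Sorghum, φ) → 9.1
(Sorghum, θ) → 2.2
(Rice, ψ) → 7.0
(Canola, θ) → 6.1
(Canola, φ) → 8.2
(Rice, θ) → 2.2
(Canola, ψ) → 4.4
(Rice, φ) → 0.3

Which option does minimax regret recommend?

Canola

Column bests: θ=6.1, φ=9.1, ψ=7.0.
Sorghum regrets: 3.9, 0.0, 3.3 → max 3.9
Rice regrets: 3.9, 8.8, 0.0 → max 8.8
Canola regrets: 0.0, 0.9, 2.6 → max 2.6
Smallest max regret = 2.6 → Canola.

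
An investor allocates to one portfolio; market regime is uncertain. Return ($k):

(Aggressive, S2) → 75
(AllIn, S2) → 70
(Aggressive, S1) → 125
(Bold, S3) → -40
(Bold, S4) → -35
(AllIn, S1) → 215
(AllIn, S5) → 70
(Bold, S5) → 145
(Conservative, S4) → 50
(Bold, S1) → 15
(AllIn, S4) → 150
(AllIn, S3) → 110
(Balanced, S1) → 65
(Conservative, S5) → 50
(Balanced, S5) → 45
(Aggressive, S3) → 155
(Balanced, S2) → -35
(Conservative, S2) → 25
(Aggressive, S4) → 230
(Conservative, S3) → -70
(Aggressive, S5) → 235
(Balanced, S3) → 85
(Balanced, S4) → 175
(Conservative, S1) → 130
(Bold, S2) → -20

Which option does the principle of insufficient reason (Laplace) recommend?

Aggressive

Row averages: Conservative=37, Balanced=67, Aggressive=164, Bold=13, AllIn=123
Highest average = 164 → Aggressive.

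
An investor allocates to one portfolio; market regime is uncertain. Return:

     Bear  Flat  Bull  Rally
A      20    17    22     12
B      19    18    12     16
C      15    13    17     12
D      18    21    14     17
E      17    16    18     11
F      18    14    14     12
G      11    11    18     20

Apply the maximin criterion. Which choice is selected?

Row minima: A=12, B=12, C=12, D=14, E=11, F=12, G=11
Best worst-case = 14 → D.

D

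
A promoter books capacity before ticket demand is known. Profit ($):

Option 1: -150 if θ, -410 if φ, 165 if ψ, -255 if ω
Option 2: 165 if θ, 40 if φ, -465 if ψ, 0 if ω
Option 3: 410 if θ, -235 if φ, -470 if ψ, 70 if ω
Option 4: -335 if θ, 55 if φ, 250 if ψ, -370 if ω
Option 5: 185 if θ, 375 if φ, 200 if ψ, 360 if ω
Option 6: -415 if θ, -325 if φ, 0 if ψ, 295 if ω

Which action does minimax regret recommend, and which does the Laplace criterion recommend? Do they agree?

Column bests: θ=410, φ=375, ψ=250, ω=360.
Option 1 regrets: 560, 785, 85, 615 → max 785
Option 2 regrets: 245, 335, 715, 360 → max 715
Option 3 regrets: 0, 610, 720, 290 → max 720
Option 4 regrets: 745, 320, 0, 730 → max 745
Option 5 regrets: 225, 0, 50, 0 → max 225
Option 6 regrets: 825, 700, 250, 65 → max 825
Smallest max regret = 225 → Option 5.
Row averages: Option 1=-162.5, Option 2=-65, Option 3=-56.25, Option 4=-100, Option 5=280, Option 6=-111.25
Highest average = 280 → Option 5.

minimax regret → Option 5; laplace → Option 5 (agree)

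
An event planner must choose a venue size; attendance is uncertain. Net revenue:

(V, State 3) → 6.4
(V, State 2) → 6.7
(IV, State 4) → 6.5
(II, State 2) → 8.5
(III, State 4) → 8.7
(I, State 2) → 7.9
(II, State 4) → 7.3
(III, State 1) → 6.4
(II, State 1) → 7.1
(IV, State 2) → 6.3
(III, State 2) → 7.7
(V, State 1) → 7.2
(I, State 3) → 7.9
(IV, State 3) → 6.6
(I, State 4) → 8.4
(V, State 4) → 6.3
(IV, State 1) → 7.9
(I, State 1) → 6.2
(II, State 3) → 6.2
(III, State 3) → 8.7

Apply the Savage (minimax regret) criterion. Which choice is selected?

Column bests: State 1=7.9, State 2=8.5, State 3=8.7, State 4=8.7.
I regrets: 1.7, 0.6, 0.8, 0.3 → max 1.7
II regrets: 0.8, 0.0, 2.5, 1.4 → max 2.5
III regrets: 1.5, 0.8, 0.0, 0.0 → max 1.5
IV regrets: 0.0, 2.2, 2.1, 2.2 → max 2.2
V regrets: 0.7, 1.8, 2.3, 2.4 → max 2.4
Smallest max regret = 1.5 → III.

III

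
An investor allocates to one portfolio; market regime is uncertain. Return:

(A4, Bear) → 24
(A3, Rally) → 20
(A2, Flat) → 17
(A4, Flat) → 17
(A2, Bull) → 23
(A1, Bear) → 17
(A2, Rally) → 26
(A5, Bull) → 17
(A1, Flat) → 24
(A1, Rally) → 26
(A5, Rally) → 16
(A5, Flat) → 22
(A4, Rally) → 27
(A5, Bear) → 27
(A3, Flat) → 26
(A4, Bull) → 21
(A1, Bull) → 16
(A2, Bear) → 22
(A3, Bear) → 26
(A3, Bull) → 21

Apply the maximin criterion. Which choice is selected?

Row minima: A1=16, A2=17, A3=20, A4=17, A5=16
Best worst-case = 20 → A3.

A3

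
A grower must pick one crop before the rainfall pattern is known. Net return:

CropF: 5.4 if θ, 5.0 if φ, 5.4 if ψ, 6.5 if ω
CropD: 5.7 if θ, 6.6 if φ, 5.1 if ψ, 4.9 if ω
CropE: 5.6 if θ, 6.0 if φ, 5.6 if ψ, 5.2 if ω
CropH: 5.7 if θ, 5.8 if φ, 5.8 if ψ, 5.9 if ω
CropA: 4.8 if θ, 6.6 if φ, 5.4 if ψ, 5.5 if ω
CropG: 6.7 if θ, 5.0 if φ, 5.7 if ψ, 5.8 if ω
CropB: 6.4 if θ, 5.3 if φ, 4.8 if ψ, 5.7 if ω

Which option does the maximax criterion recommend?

CropG

Row maxima: CropF=6.5, CropD=6.6, CropE=6.0, CropH=5.9, CropA=6.6, CropG=6.7, CropB=6.4
Best best-case = 6.7 → CropG.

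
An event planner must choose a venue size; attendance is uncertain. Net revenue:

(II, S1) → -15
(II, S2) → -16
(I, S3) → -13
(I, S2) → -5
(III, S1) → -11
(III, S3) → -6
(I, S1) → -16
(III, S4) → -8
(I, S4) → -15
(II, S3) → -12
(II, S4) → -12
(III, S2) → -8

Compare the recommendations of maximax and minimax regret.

Row maxima: I=-5, II=-12, III=-6
Best best-case = -5 → I.
Column bests: S1=-11, S2=-5, S3=-6, S4=-8.
I regrets: 5, 0, 7, 7 → max 7
II regrets: 4, 11, 6, 4 → max 11
III regrets: 0, 3, 0, 0 → max 3
Smallest max regret = 3 → III.

maximax → I; minimax regret → III (disagree)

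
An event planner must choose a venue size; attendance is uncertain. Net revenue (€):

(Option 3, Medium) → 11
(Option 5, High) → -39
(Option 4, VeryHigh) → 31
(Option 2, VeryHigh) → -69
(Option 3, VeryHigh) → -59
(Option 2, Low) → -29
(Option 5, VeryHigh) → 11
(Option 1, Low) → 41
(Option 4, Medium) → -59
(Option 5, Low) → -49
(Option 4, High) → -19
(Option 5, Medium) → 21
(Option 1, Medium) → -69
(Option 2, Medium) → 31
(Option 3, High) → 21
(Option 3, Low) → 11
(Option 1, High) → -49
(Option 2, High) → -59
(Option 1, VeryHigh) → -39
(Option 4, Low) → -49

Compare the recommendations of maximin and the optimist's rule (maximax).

Row minima: Option 1=-69, Option 2=-69, Option 3=-59, Option 4=-59, Option 5=-49
Best worst-case = -49 → Option 5.
Row maxima: Option 1=41, Option 2=31, Option 3=21, Option 4=31, Option 5=21
Best best-case = 41 → Option 1.

maximin → Option 5; maximax → Option 1 (disagree)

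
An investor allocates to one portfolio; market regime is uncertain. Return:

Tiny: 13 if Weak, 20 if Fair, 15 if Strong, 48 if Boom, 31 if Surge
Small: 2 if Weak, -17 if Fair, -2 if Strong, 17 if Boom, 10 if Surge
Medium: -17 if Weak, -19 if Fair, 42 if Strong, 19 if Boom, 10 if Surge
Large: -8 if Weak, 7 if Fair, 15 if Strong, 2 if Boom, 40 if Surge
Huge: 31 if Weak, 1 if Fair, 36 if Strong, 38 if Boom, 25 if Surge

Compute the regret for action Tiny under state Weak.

18

Best payoff under Weak is 31.
Regret = 31 − 13 = 18.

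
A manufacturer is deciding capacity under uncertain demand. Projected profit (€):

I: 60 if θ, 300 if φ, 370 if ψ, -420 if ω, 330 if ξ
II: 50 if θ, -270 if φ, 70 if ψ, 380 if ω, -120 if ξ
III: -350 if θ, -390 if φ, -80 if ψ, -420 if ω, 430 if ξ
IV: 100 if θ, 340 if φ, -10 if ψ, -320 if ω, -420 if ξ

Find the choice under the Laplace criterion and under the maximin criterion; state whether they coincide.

laplace → I; maximin → II (disagree)

Row averages: I=128, II=22, III=-162, IV=-62
Highest average = 128 → I.
Row minima: I=-420, II=-270, III=-420, IV=-420
Best worst-case = -270 → II.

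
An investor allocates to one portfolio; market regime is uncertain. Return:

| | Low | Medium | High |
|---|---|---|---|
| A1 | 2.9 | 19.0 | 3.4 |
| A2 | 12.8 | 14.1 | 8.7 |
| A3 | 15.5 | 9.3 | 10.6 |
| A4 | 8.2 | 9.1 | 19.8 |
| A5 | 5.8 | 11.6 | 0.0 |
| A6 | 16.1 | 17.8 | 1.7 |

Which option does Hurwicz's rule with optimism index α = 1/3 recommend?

A4

A1: 1/3·19.0 + 2/3·2.9 = 124/15
A2: 1/3·14.1 + 2/3·8.7 = 10.5
A3: 1/3·15.5 + 2/3·9.3 = 341/30
A4: 1/3·19.8 + 2/3·8.2 = 181/15
A5: 1/3·11.6 + 2/3·0.0 = 58/15
A6: 1/3·17.8 + 2/3·1.7 = 106/15
Highest Hurwicz score = 181/15 → A4.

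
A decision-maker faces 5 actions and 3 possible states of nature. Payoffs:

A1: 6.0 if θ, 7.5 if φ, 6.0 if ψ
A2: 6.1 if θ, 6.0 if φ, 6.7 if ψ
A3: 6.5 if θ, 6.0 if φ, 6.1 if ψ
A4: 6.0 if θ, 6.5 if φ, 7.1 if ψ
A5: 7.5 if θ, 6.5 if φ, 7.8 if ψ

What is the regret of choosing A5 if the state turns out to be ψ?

Best payoff under ψ is 7.8.
Regret = 7.8 − 7.8 = 0.0.

0.0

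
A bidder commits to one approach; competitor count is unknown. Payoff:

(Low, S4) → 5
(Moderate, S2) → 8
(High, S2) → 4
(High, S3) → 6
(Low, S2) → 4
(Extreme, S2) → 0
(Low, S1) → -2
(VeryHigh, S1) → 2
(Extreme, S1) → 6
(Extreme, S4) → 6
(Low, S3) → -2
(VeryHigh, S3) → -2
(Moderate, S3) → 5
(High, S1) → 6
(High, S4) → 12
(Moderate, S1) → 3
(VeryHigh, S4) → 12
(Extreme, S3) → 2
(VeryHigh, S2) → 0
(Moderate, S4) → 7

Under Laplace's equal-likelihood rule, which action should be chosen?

Row averages: Low=1.25, Moderate=5.75, High=7, VeryHigh=3, Extreme=3.5
Highest average = 7 → High.

High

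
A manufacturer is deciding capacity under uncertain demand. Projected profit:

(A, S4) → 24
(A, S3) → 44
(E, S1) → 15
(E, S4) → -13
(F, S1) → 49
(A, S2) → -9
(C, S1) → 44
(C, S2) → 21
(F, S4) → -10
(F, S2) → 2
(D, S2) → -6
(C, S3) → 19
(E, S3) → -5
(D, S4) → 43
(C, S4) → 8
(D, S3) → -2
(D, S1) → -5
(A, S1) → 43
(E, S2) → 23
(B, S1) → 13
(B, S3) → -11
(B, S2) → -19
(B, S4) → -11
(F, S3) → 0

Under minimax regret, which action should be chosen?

Column bests: S1=49, S2=23, S3=44, S4=43.
A regrets: 6, 32, 0, 19 → max 32
B regrets: 36, 42, 55, 54 → max 55
C regrets: 5, 2, 25, 35 → max 35
D regrets: 54, 29, 46, 0 → max 54
E regrets: 34, 0, 49, 56 → max 56
F regrets: 0, 21, 44, 53 → max 53
Smallest max regret = 32 → A.

A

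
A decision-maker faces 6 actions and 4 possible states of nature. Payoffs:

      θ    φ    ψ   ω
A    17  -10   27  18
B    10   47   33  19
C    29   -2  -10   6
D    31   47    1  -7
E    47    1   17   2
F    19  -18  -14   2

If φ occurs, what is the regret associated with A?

57

Best payoff under φ is 47.
Regret = 47 − (-10) = 57.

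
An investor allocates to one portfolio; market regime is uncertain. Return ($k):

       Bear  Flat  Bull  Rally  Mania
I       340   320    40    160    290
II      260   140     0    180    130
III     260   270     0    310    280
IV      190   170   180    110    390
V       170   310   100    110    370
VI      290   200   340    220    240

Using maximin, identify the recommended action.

Row minima: I=40, II=0, III=0, IV=110, V=100, VI=200
Best worst-case = 200 → VI.

VI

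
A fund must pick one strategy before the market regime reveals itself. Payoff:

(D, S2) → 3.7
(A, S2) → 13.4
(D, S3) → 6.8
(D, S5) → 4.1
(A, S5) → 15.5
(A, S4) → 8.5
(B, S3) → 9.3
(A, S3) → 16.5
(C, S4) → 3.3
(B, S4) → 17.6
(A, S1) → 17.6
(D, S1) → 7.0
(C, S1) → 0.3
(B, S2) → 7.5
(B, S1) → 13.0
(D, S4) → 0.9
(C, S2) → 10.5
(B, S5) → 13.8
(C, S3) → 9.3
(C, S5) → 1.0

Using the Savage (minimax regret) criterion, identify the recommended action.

B

Column bests: S1=17.6, S2=13.4, S3=16.5, S4=17.6, S5=15.5.
A regrets: 0.0, 0.0, 0.0, 9.1, 0.0 → max 9.1
B regrets: 4.6, 5.9, 7.2, 0.0, 1.7 → max 7.2
C regrets: 17.3, 2.9, 7.2, 14.3, 14.5 → max 17.3
D regrets: 10.6, 9.7, 9.7, 16.7, 11.4 → max 16.7
Smallest max regret = 7.2 → B.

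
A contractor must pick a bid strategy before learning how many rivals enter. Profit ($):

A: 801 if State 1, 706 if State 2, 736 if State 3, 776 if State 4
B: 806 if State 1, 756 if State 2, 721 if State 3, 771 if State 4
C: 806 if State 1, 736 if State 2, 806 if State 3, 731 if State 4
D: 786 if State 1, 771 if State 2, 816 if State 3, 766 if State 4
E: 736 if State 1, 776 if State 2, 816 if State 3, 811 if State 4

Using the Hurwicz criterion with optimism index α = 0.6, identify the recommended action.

D

A: 0.6·801 + 0.4·706 = 763
B: 0.6·806 + 0.4·721 = 772
C: 0.6·806 + 0.4·731 = 776
D: 0.6·816 + 0.4·766 = 796
E: 0.6·816 + 0.4·736 = 784
Highest Hurwicz score = 796 → D.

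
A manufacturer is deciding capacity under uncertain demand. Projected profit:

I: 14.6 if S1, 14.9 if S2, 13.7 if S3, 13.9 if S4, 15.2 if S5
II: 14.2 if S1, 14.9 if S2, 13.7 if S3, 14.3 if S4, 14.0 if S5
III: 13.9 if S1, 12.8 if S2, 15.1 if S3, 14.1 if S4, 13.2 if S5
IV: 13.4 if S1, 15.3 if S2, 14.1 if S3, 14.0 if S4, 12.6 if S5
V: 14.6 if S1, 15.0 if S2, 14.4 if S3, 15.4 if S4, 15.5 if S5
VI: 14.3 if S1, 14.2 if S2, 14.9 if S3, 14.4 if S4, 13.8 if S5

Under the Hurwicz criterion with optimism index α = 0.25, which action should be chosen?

I: 0.25·15.2 + 0.75·13.7 = 14.075
II: 0.25·14.9 + 0.75·13.7 = 14
III: 0.25·15.1 + 0.75·12.8 = 13.375
IV: 0.25·15.3 + 0.75·12.6 = 13.275
V: 0.25·15.5 + 0.75·14.4 = 14.675
VI: 0.25·14.9 + 0.75·13.8 = 14.075
Highest Hurwicz score = 14.675 → V.

V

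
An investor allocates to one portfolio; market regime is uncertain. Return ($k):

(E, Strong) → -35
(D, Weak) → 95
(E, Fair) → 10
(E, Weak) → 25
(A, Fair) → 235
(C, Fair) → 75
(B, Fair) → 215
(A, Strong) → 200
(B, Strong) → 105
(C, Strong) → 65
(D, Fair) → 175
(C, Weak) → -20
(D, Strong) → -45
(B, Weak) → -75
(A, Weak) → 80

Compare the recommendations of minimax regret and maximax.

Column bests: Weak=95, Fair=235, Strong=200.
A regrets: 15, 0, 0 → max 15
B regrets: 170, 20, 95 → max 170
C regrets: 115, 160, 135 → max 160
D regrets: 0, 60, 245 → max 245
E regrets: 70, 225, 235 → max 235
Smallest max regret = 15 → A.
Row maxima: A=235, B=215, C=75, D=175, E=25
Best best-case = 235 → A.

minimax regret → A; maximax → A (agree)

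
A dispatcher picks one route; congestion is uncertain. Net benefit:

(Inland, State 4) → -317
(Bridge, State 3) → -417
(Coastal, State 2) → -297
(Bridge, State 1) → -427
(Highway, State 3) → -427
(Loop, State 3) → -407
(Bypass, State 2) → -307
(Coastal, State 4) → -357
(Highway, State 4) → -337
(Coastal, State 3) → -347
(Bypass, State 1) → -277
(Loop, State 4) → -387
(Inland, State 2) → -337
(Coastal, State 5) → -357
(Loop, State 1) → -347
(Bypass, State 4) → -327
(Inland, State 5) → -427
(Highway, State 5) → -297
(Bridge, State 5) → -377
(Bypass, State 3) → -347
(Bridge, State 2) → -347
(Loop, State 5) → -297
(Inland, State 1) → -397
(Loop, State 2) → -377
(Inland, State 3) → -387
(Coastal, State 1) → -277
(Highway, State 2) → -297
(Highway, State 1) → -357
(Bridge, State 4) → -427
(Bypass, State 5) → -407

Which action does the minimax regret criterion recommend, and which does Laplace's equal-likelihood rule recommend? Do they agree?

Column bests: State 1=-277, State 2=-297, State 3=-347, State 4=-317, State 5=-297.
Loop regrets: 70, 80, 60, 70, 0 → max 80
Bridge regrets: 150, 50, 70, 110, 80 → max 150
Coastal regrets: 0, 0, 0, 40, 60 → max 60
Highway regrets: 80, 0, 80, 20, 0 → max 80
Inland regrets: 120, 40, 40, 0, 130 → max 130
Bypass regrets: 0, 10, 0, 10, 110 → max 110
Smallest max regret = 60 → Coastal.
Row averages: Loop=-363, Bridge=-399, Coastal=-327, Highway=-343, Inland=-373, Bypass=-333
Highest average = -327 → Coastal.

minimax regret → Coastal; laplace → Coastal (agree)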